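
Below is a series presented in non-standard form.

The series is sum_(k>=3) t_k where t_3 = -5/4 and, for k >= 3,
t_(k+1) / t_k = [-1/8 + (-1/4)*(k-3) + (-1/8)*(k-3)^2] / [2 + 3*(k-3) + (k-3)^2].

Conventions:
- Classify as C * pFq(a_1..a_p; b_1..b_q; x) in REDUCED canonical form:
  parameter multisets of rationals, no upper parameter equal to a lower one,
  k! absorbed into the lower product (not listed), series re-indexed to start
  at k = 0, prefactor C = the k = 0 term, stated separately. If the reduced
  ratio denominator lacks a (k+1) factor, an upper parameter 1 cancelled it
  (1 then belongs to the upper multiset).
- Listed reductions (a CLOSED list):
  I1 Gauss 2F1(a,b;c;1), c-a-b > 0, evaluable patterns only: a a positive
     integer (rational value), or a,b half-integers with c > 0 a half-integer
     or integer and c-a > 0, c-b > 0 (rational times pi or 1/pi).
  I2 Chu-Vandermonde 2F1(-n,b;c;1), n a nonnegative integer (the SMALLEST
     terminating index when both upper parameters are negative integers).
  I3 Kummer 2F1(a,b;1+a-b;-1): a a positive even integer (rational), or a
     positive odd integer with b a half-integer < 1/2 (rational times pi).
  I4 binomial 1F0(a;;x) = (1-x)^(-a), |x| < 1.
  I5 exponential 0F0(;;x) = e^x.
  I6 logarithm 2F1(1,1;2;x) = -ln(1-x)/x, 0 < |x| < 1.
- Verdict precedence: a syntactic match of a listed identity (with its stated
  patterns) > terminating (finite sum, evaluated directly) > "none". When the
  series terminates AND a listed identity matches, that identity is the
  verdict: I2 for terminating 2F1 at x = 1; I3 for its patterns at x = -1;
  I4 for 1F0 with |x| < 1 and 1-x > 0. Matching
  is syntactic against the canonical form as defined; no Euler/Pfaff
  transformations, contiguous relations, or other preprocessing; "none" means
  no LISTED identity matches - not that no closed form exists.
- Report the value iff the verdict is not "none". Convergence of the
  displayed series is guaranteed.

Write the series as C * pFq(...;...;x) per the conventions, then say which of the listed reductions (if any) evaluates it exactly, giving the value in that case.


With C = -5/4: the canonical form is 2F1(1, 1; 2; -1/8). Verdict: the I6 logarithm reduction applies (the logarithm: parameters (1,1;2), x = -1/8). Exact value: (-10) * ln(9/8).

First insight: x = (-1/8) and the expanded ratio factors over Q; prefactor -5/4, roots give parameters.
Step ratio: r(k) = (-1/8) * (k+1) (k+1) / [(k+2) (k+1)] - poly over poly, x = (-1/8) from leading terms; C = -5/4 at k = 0.


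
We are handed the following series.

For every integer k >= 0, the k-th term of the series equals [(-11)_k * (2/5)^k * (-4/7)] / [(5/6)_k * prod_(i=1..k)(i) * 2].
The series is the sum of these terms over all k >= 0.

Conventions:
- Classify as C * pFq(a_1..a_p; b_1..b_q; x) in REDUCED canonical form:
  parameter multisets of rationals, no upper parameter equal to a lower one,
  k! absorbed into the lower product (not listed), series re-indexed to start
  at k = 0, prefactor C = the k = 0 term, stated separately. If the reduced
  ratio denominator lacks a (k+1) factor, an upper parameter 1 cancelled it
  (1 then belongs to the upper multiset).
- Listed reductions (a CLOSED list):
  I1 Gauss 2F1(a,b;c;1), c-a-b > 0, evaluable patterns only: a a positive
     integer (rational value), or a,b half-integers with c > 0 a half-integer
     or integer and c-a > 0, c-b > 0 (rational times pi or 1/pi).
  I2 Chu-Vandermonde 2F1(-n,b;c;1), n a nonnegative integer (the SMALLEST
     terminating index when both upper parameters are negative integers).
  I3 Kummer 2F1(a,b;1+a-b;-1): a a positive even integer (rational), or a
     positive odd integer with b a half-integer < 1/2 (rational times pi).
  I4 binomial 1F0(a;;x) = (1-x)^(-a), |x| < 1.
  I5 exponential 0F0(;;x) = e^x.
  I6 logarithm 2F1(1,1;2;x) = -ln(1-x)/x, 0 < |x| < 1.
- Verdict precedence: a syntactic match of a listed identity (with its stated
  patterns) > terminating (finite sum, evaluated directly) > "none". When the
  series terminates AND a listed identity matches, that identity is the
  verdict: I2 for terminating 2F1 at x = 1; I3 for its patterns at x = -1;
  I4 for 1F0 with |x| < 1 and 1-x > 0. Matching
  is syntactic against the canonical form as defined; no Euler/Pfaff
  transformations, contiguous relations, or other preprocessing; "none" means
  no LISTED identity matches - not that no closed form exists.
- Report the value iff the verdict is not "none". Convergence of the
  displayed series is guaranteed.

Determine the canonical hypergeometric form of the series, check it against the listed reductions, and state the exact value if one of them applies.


Prefactor -2/7, argument 2/5: 1F1 with upper {-11} over lower {5/6}. Verdict: terminating - the sum ends at index 11 because -11 is a negative integer; exact evaluation follows. Value: 422051035063314455801026/2922109790679425048828125.

Key observation: t_0 = -2/7 here, and the constant factors (prefactor -2/7) combine into one prefactor.
Term ratio: r(k) = (2/5) * (k-11) / [(k+5/6) (k+1)] - rational in k, leading ratio (2/5); with t_0 = -2/7, classification follows.


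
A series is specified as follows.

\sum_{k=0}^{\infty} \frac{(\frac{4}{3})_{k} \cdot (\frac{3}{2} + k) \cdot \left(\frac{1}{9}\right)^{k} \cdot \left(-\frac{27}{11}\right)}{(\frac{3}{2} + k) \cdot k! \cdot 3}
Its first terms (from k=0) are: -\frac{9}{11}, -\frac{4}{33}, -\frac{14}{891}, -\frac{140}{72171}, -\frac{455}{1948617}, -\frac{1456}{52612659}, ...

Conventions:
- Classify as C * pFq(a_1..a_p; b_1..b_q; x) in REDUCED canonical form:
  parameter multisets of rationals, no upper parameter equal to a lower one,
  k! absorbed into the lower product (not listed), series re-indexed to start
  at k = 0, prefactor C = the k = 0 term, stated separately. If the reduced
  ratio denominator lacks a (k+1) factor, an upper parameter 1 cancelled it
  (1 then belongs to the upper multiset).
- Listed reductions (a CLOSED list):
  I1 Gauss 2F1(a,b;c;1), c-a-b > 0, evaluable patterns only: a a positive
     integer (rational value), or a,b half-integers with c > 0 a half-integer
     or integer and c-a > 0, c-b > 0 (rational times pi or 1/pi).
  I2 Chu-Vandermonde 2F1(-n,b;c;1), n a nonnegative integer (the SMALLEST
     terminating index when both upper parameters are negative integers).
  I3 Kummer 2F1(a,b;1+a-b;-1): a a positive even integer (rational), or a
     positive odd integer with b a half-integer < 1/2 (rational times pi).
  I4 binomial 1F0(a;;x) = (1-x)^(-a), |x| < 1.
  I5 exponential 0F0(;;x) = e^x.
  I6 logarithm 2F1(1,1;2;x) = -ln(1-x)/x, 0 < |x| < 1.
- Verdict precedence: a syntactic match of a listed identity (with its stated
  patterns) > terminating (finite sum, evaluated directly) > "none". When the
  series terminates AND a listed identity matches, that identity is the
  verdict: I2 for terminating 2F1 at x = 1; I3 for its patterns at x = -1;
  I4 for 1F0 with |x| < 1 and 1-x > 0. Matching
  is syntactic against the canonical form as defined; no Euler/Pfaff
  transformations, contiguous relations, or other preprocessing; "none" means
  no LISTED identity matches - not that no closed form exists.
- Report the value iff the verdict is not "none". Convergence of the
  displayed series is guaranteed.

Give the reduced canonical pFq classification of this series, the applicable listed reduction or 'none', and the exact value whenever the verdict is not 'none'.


Canonical form: C = -\frac{9}{11} times 1F0 with upper {\frac{4}{3}}, lower {-}, x = \frac{1}{9}. Verdict at x = \frac{1}{9}: the I4 binomial reduction matches (the 1F0 binomial series: exponent -4/3, x = \frac{1}{9}). Hence: \left(-\frac{9}{11}\right) \cdot \left(\frac{8}{9}\right)^{-\frac{4}{3}}.

Key step: x = \frac{1}{9} and k + 3/2 divides numerator and denominator alike; prefactor -9/11 after cancelling.
Ratio: r(k) = \frac{1}{9} * (k+\frac{4}{3}) / [(k+1)] ; factor over Q: parameters, x = \frac{1}{9}, and C = -\frac{9}{11}.


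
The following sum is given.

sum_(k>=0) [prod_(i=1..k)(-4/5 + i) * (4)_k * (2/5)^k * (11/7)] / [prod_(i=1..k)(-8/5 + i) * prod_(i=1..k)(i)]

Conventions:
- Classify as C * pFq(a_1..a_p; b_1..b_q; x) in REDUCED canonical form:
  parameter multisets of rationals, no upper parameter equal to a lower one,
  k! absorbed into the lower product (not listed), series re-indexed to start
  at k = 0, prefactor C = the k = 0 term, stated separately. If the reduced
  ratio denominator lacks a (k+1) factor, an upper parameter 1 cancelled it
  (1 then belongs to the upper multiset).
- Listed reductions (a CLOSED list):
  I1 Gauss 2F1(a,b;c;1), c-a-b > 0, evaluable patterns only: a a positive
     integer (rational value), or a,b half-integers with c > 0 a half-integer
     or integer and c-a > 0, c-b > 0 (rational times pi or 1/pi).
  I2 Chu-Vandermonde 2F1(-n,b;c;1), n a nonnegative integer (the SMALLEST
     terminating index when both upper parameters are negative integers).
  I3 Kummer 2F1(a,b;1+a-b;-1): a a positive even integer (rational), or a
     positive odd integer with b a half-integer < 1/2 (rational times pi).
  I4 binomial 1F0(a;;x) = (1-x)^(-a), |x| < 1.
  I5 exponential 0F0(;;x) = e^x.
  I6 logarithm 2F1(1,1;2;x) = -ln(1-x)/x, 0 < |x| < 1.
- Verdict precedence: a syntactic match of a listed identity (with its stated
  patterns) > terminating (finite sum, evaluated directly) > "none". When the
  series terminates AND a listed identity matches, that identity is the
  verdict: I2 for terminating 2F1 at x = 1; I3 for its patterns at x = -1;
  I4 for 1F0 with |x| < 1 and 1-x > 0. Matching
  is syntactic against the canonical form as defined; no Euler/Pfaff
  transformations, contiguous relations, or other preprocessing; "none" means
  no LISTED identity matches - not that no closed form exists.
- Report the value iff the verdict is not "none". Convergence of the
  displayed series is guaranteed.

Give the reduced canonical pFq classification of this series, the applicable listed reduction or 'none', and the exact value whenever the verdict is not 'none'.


Classification (C = 11/7): 2F1 with upper {1/5, 4}, lower {-3/5}, argument x = 2/5. Verdict: none - this 2F1 at x = 2/5 matches no listed pattern, and upper {1/5, 4} holds no stopper.

Key observation: with t_0 = 11/7, the product of the first k integers (C = 11/7, x = 2/5) is k!.
Term ratio: r(k) = (2/5) * (k+1/5) (k+4) / [(k-3/5) (k+1)] - poly over poly, x = (2/5) from leading terms; C = 11/7 at k = 0.


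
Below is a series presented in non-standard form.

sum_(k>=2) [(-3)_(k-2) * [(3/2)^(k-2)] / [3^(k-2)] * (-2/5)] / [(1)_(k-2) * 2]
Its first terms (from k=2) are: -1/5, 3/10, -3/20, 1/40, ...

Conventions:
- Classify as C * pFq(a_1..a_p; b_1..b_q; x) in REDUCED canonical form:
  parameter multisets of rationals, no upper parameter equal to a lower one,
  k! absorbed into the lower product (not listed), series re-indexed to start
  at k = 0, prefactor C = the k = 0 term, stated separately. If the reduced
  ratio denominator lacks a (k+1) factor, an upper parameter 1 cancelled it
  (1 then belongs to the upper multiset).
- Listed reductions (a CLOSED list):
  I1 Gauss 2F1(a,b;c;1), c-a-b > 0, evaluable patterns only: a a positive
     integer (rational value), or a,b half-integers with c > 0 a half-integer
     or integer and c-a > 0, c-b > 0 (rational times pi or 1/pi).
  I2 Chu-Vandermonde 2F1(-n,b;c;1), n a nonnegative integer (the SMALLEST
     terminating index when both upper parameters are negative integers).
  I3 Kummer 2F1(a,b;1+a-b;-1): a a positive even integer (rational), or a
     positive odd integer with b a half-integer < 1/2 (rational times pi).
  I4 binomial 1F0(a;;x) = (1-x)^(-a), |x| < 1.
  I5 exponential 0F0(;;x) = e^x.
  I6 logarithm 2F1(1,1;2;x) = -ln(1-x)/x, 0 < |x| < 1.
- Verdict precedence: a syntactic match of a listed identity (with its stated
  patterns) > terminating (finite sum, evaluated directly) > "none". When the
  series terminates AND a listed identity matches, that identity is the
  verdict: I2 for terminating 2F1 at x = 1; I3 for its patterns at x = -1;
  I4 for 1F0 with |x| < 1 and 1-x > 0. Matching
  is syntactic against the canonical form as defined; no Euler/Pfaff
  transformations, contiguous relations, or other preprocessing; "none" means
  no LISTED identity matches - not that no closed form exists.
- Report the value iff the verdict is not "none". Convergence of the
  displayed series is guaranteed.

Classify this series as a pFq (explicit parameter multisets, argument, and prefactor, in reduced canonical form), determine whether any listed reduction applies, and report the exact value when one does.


Canonical form: C = -1/5 times 1F0 with upper {-3}, lower {-}, x = 1/2. Verdict: the binomial series (I4) applies (the 1F0 binomial series: exponent 3, x = 1/2). Value: -1/40.

Key step: x = (1/2) and the constant factors (C = -1/5, x = 1/2) combine into one prefactor.
Step ratio: r(k) = (1/2) * (k-3) / [(k+1)] - rational in k, leading ratio (1/2); with t_0 = -1/5, classification follows.


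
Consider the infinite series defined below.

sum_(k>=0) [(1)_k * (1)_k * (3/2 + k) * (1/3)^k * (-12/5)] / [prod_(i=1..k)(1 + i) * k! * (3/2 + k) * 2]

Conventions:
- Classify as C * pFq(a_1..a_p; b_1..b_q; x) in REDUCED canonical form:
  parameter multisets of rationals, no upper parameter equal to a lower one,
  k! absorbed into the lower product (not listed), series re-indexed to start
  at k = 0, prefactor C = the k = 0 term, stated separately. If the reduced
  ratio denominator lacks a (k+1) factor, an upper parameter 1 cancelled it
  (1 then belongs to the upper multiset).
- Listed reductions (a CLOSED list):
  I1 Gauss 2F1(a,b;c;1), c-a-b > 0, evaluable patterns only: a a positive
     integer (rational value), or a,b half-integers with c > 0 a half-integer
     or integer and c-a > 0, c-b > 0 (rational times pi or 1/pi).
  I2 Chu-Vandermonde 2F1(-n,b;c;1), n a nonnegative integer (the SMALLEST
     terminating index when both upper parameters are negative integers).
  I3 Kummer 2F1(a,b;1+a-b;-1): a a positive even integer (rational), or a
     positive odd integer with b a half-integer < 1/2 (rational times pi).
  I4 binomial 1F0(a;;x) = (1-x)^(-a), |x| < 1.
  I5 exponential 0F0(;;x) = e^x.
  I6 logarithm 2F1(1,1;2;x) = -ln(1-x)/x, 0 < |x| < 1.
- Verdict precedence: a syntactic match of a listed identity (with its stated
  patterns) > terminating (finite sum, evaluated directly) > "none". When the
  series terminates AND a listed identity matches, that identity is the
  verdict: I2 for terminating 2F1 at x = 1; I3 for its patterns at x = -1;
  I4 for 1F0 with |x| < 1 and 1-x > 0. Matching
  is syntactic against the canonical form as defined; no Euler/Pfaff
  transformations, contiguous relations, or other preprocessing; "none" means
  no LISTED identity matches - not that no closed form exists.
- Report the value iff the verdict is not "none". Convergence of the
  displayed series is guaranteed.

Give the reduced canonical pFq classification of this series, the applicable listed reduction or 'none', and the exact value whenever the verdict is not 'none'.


Prefactor -6/5, argument 1/3: 2F1 with upper {1, 1} over lower {2}. Verdict at x = 1/3: logarithm (I6) matches (the logarithm: parameters (1,1;2), x = 1/3). Its exact value is (18/5) * ln(2/3).

Key observation: x = (1/3) and the factor k + 3/2 cancels (top and bottom), leaving C = -6/5, x = 1/3.
Adjacent-term ratio: r(k) = (1/3) * (k+1) (k+1) / [(k+2) (k+1)] ; factor over Q: parameters, x = (1/3), and C = -6/5.


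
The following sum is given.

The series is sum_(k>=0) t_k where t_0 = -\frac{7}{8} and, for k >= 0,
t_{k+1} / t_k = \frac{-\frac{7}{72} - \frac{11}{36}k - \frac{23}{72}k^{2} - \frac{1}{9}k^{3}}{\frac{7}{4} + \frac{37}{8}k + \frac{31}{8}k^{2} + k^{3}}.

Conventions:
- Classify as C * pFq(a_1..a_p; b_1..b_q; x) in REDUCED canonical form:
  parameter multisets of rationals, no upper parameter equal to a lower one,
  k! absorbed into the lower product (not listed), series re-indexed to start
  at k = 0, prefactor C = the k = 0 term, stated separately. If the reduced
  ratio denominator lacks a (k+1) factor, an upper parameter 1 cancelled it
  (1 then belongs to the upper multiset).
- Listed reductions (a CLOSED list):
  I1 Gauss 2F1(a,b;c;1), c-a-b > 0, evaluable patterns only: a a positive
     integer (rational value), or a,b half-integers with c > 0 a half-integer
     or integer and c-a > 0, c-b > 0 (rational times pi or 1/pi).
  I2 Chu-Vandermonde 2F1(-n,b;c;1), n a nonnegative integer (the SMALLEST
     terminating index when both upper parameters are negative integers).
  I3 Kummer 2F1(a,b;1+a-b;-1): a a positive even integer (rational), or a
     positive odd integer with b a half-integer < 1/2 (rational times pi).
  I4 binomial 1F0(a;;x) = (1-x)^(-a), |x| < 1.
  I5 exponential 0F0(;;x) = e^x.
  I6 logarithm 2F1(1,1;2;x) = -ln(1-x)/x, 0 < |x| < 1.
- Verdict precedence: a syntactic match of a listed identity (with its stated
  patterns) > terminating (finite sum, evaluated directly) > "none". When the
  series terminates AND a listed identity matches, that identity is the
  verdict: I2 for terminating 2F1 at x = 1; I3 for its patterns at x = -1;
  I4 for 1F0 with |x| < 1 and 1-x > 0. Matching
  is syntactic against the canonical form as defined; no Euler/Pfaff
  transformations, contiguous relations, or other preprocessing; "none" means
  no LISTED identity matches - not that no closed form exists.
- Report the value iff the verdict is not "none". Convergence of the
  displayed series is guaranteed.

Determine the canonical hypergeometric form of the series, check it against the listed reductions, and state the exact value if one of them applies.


At argument -\frac{1}{9}: a 2F1 with upper {1, 1}, lower {2}, scaled by C = -\frac{7}{8}. Verdict: the I6 logarithm reduction matches (the logarithm: parameters (1,1;2), x = -\frac{1}{9}). Value: \left(-\frac{63}{8}\right) \cdot \ln\left(\frac{10}{9}\right).

Structural cue: t_0 = -\frac{7}{8} here, and factor the ratio over Q (C = -7/8, x = -1/9): negated roots = parameters.
Adjacent-term ratio: r(k) = -\frac{1}{9} * (k+1) (k+1) / [(k+2) (k+1)] - poly over poly, x = -\frac{1}{9} from leading terms; C = -\frac{7}{8} at k = 0.


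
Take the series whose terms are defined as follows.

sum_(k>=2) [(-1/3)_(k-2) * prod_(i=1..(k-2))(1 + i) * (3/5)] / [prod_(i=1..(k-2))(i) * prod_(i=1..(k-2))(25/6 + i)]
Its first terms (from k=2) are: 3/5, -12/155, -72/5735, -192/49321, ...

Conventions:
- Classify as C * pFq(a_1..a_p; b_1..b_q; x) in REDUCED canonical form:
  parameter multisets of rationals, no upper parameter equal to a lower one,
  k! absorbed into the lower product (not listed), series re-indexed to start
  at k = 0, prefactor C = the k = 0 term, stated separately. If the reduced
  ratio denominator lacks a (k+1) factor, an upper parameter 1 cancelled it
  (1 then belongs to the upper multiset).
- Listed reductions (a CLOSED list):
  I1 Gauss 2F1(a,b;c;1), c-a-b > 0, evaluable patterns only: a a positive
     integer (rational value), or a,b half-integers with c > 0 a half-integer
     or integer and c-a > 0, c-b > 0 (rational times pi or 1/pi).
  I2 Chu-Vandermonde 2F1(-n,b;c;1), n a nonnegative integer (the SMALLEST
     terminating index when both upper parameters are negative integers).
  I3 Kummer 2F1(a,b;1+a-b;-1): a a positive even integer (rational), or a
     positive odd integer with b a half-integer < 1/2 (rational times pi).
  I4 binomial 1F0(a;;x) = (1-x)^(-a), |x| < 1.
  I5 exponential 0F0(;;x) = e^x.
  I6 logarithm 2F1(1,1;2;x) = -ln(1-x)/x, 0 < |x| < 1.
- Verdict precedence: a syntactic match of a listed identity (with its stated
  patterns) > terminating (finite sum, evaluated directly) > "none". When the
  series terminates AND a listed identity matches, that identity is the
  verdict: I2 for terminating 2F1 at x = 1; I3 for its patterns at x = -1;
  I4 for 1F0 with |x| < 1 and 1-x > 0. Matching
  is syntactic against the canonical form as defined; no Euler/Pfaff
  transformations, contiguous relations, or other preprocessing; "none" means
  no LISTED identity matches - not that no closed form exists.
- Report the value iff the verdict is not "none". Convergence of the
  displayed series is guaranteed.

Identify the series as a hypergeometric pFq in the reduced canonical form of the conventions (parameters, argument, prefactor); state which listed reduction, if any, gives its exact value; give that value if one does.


The series (x = 1) is 2F1: upper {-1/3, 2}, lower {31/6}, prefactor 3/5. Verdict: Gauss's theorem (I1) applies (x = 1: the Gamma ratio telescopes since c-a-b = 7/2 > 0 and a = 2 in Z>0). Sum: 95/189.

First insight: t_0 = 3/5 here, and the product of the first k integers (C = 3/5, x = 1) is k!.
Step ratio: r(k) = 1 * (k-1/3) (k+2) / [(k+31/6) (k+1)] - poly over poly, x = 1 from leading terms; C = 3/5 at k = 0.


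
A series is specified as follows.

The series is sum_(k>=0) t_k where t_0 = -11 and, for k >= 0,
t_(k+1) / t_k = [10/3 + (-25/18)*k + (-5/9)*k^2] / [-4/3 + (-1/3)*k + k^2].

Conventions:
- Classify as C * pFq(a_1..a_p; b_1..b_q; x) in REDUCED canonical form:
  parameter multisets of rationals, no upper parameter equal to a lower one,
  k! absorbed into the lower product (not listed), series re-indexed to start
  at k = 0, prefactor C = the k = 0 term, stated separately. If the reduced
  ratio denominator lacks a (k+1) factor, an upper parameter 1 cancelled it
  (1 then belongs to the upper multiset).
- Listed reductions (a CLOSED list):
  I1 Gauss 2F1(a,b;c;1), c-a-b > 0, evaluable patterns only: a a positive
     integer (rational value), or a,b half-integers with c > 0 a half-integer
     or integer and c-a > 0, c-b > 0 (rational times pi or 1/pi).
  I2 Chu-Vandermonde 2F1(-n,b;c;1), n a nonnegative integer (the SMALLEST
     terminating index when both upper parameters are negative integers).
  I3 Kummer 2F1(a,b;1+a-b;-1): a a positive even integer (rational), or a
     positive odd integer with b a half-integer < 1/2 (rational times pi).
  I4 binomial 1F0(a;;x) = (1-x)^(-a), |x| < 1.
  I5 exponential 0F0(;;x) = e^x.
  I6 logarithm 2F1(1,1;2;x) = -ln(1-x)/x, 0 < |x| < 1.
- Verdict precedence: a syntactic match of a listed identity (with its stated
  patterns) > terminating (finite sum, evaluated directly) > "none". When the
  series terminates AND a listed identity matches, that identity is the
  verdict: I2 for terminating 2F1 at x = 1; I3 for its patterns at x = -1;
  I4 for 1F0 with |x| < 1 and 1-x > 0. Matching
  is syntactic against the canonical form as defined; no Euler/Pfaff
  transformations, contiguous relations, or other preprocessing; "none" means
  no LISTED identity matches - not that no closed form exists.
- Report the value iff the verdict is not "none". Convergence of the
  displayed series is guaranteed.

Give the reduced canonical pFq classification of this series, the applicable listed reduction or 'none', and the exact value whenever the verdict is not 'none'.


Classification (C = -11): 2F1 with upper {-3/2, 4}, lower {-4/3}, argument x = -5/9. Verdict: none. Every listed pattern misses the 2F1 form at -5/9, upper {-3/2, 4}.

Key step: from the first term -11: factor the ratio over Q (C = -11, x = -5/9): negated roots = parameters.
Ratio: r(k) = (-5/9) * (k-3/2) (k+4) / [(k-4/3) (k+1)] - rational in k. x = (-5/9); t_0 = -11; negate the roots.


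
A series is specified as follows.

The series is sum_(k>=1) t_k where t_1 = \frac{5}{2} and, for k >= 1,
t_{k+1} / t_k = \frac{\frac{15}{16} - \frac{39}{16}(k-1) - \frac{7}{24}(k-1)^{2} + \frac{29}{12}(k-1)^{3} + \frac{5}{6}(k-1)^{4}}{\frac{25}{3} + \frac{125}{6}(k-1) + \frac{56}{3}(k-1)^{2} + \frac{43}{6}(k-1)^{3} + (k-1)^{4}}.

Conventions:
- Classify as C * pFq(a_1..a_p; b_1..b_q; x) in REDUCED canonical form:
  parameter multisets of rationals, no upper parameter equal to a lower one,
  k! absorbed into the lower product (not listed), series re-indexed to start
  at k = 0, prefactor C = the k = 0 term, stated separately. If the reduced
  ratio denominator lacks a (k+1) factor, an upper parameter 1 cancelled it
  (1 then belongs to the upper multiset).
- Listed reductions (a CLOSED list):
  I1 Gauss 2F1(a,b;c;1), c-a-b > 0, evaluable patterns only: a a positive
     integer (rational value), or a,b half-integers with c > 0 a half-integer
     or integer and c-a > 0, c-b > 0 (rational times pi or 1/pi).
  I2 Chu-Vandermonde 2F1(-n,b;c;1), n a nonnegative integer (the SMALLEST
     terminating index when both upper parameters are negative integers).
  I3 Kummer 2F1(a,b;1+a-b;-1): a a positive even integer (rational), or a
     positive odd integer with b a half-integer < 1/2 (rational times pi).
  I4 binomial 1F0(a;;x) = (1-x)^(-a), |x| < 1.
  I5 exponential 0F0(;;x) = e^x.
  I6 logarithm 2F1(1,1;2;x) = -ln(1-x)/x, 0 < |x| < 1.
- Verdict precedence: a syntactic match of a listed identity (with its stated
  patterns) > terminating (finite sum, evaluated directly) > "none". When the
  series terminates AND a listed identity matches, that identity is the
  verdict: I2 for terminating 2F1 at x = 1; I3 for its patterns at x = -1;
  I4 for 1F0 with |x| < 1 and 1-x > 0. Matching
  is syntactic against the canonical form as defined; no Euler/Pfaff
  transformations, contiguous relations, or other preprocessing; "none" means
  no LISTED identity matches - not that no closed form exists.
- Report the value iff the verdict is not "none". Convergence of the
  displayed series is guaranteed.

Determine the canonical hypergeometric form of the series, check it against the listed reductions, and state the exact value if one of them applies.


At argument \frac{5}{6}: a 3F2 with upper {-\frac{3}{5}, -\frac{1}{2}, \frac{3}{2}}, lower {\frac{5}{3}, 2}, scaled by C = \frac{5}{2}. Verdict: none - this 3F2 at x = \frac{5}{6} matches no listed pattern, and upper {-\frac{3}{5}, -\frac{1}{2}, \frac{3}{2}} holds no stopper.

Structural cue: with t_0 = \frac{5}{2}, the parameter 5/2 appears in both the upper and lower lists and cancels.
Step ratio: r(k) = \frac{5}{6} * (k-\frac{3}{5}) (k-\frac{1}{2}) (k+\frac{3}{2}) / [(k+\frac{5}{3}) (k+2) (k+1)] ; factor over Q: parameters, x = \frac{5}{6}, and C = \frac{5}{2}.


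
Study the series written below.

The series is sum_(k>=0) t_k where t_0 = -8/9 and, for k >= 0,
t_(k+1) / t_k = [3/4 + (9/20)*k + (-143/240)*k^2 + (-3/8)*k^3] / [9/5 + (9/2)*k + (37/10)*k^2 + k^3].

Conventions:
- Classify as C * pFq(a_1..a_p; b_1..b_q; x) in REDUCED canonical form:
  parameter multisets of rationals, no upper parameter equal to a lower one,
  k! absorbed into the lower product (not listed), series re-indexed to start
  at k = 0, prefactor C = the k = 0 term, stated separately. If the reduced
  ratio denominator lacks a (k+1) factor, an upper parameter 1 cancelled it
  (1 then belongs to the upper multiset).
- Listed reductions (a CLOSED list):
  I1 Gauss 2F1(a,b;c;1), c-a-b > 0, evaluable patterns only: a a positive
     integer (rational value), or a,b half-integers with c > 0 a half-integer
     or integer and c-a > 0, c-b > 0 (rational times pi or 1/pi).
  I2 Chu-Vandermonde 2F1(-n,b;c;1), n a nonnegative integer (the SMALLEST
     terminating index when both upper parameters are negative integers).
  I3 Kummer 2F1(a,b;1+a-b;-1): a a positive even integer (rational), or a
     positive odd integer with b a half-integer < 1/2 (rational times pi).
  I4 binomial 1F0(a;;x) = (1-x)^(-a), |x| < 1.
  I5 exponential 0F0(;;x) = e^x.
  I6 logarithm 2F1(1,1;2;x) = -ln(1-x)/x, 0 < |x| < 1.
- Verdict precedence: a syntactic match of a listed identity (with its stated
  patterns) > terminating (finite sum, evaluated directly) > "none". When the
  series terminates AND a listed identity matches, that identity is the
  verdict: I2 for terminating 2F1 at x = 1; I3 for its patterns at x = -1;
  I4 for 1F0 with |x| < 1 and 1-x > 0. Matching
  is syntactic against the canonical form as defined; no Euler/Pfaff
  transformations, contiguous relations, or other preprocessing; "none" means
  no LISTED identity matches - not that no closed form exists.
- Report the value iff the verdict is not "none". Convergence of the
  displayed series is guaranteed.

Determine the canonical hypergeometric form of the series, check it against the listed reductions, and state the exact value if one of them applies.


x = -3/8 here; the reduced form reads 1F0, upper {-10/9}, lower {-}, C = -8/9. Verdict: the I4 binomial reduction applies (the 1F0 binomial series: exponent 10/9, x = -3/8). Sum: (-8/9) * (11/8)^(10/9).

Structural cue: x = (-3/8) and factor the ratio over Q (C = -8/9, x = -3/8): negated roots = parameters.
Consecutive-term ratio: r(k) = (-3/8) * (k-10/9) / [(k+1)] - rational in k, leading ratio (-3/8); with t_0 = -8/9, classification follows.


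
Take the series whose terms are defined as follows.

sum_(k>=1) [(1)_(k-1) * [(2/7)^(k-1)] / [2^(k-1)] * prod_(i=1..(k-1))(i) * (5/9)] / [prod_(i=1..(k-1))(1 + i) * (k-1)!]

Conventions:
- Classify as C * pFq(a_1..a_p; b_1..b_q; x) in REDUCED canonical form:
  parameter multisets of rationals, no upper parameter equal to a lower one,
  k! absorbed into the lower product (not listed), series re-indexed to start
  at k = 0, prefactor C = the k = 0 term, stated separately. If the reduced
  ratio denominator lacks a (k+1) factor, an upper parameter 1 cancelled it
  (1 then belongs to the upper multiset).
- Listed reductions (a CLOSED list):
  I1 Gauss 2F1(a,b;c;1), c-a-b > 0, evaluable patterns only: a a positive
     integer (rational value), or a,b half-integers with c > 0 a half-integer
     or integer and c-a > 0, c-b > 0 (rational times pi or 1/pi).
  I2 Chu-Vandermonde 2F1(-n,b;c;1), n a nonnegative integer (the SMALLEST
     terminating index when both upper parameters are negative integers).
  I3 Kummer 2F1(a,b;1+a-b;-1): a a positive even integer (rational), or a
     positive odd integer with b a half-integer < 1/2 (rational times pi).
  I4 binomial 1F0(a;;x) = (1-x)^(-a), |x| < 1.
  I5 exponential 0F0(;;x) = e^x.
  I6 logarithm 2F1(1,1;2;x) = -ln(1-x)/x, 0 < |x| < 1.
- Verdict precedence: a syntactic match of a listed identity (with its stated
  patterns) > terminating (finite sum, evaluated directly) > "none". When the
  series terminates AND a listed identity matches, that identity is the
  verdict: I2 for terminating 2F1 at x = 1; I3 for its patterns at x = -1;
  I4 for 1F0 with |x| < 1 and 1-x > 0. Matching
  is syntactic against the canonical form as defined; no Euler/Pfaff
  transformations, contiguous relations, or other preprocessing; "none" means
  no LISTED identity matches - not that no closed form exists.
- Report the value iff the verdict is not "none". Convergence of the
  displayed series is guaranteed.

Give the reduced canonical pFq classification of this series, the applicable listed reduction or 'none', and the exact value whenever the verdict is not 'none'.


x = 1/7 here; the reduced form reads 2F1, upper {1, 1}, lower {2}, C = 5/9. Verdict at x = 1/7: logarithm (I6) matches (the logarithm: parameters (1,1;2), x = 1/7). Its exact value is (-35/9) * ln(6/7).

Key step: with t_0 = 5/9, the running product (C = 5/9, x = 1/7) telescopes to a rising factorial.
Ratio: r(k) = (1/7) * (k+1) (k+1) / [(k+2) (k+1)] - rational; roots negated = parameters, x = (1/7), C = 5/9.


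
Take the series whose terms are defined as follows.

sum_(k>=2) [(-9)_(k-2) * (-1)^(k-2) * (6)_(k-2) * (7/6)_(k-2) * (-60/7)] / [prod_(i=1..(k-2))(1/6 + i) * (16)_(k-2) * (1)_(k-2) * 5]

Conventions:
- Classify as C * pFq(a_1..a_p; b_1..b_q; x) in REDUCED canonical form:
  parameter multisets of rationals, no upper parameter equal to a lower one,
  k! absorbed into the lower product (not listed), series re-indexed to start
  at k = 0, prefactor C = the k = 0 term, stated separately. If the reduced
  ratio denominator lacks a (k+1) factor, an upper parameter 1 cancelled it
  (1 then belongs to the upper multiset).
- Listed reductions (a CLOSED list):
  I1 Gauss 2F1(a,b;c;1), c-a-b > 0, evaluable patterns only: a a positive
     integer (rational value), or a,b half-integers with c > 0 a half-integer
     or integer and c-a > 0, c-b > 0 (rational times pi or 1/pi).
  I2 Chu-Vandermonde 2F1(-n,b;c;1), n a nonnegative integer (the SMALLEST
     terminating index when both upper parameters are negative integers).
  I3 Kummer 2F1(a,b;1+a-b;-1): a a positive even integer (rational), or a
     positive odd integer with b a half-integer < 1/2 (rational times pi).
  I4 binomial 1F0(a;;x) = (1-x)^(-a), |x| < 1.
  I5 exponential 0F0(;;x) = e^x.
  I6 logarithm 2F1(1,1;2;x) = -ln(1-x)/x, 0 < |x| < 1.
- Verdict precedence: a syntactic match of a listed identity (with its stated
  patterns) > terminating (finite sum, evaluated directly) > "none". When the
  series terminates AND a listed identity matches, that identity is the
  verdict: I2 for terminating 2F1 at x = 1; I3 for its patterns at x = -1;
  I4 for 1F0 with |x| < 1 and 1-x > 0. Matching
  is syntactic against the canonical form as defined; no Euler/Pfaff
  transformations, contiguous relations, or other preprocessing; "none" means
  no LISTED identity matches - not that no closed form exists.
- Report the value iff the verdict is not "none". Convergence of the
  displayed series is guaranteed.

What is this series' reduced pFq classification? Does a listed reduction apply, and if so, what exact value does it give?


With C = -12/7: the canonical form is 2F1(-9, 6; 16; -1). Verdict: Kummer (I3) matches (x = -1; c = 16 equals 1+a-b for upper {-9, 6}: listed pattern). Hence: -39.

First insight: t_0 = -12/7 here, and (1)_k (prefactor -12/7) is k! itself.
Consecutive-term ratio: r(k) = (-1) * (k-9) (k+6) / [(k+16) (k+1)] - rational; roots negated = parameters, x = (-1), C = -12/7.


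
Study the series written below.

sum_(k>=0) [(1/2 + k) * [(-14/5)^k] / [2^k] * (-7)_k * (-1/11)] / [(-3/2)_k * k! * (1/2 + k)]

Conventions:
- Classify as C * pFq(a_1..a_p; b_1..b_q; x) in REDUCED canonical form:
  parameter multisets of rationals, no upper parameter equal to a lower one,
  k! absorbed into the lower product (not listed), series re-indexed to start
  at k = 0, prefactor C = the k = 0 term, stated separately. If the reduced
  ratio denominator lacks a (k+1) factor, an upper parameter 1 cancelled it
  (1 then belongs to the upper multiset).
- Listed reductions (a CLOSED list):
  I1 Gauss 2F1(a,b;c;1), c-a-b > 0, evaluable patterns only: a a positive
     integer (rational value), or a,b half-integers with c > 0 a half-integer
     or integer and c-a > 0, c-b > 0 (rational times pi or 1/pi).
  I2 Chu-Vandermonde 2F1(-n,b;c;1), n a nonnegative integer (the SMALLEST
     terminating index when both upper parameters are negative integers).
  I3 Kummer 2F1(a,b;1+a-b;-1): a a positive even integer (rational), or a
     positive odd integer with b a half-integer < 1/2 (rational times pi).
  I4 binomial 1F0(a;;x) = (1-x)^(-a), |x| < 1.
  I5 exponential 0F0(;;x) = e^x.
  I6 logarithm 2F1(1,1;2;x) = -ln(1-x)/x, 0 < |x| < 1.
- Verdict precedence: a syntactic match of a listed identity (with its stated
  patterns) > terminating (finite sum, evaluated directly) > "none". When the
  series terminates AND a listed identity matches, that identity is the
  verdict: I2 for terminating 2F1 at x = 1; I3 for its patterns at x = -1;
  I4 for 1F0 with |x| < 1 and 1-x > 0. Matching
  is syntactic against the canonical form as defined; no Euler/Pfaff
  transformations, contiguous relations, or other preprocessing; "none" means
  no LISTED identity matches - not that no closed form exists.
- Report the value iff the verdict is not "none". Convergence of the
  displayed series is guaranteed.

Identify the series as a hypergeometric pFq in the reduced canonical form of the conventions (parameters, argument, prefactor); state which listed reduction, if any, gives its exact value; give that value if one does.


At argument -7/5: a 1F1 with upper {-7}, lower {-3/2}, scaled by C = -1/11. Verdict: terminating. (-7)_k vanishes past k = 7, leaving a 8-term sum, computed directly. Exact value: -20122990967/348046875.

Key step: from the first term -1/11: striking the common factor k + 1/2 reduces the term (C = -1/11, x = -7/5).
Ratio: r(k) = (-7/5) * (k-7) / [(k-3/2) (k+1)] - poly over poly, x = (-7/5) from leading terms; C = -1/11 at k = 0.


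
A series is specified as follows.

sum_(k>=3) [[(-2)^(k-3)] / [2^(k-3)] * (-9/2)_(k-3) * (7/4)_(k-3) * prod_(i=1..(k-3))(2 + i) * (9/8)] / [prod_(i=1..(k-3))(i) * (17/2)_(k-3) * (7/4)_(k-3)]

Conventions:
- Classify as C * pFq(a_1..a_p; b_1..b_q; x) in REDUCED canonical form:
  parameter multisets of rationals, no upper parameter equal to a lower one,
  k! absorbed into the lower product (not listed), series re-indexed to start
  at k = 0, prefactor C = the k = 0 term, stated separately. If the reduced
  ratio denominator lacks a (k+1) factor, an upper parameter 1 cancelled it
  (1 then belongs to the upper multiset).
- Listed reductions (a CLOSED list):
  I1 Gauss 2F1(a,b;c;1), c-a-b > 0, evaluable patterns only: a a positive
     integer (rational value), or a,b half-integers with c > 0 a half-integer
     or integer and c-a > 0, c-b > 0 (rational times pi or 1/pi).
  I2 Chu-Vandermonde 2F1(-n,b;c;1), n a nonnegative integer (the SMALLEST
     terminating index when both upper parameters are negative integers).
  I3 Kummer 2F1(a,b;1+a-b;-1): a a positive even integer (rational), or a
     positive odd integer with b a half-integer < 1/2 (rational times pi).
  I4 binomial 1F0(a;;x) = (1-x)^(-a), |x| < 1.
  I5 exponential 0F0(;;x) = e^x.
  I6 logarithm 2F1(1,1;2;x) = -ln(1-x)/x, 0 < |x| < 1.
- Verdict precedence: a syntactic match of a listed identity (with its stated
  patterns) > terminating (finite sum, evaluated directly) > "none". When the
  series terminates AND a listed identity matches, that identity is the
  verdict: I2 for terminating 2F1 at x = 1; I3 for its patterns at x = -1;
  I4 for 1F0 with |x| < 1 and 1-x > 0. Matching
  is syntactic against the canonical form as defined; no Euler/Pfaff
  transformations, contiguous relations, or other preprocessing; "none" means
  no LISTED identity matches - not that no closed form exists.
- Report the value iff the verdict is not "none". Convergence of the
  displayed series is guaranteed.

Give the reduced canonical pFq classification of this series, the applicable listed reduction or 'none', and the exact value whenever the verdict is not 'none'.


The tell: with t_0 = 9/8, the parameter 7/4 appears in both the upper and lower lists and cancels.
Consecutive-term ratio: r(k) = (-1) * (k-9/2) (k+3) / [(k+17/2) (k+1)] - rational in k, leading ratio (-1); with t_0 = 9/8, classification follows.

Reduced: x = -1, 2F1, upper = {-9/2, 3}, lower = {17/2}, C = 9/8. Verdict at x = -1: the Kummer evaluation I3 matches (x = -1; c = 17/2 equals 1+a-b for upper {-9/2, 3}: listed pattern). Sum: (405405/262144) * pi.


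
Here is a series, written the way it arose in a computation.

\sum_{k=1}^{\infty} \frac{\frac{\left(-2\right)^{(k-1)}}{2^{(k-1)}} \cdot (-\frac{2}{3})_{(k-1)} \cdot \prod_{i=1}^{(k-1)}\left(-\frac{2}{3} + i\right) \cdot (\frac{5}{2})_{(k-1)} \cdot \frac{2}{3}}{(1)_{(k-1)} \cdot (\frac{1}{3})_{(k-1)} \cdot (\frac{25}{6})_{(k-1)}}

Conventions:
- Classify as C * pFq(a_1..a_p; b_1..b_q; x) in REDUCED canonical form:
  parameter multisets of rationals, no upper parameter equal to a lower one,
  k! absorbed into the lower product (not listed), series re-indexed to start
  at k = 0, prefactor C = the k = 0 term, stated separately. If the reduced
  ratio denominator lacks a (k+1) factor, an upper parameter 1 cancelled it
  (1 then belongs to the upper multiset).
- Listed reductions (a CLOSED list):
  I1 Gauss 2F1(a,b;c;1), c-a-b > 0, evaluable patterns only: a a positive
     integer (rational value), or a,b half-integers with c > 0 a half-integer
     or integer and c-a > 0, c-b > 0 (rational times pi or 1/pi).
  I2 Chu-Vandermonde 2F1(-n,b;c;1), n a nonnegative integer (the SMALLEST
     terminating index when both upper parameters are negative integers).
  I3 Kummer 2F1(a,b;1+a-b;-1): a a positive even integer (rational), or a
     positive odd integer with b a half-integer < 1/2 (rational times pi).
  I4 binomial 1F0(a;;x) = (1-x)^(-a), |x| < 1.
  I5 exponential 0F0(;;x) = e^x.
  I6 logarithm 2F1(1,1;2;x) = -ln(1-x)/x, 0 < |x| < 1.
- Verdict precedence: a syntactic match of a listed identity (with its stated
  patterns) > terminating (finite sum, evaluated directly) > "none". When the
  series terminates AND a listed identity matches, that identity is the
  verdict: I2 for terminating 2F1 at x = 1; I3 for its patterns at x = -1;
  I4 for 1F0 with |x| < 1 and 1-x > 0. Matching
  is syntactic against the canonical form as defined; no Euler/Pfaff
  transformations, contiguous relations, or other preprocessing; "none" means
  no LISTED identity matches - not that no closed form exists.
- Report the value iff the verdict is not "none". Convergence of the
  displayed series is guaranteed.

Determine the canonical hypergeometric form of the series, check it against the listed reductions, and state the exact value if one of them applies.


Prefactor \frac{2}{3}, argument -1: 2F1 with upper {-\frac{2}{3}, \frac{5}{2}} over lower {\frac{25}{6}}. Verdict: none. A 2F1 with upper {-\frac{2}{3}, \frac{5}{2}} fits none of I1-I6 at x = -1; the sum runs forever.

Structural cue: t_0 being \frac{2}{3}, the two k-th powers (C = 2/3) combine into one argument.
Ratio: r(k) = -1 * (k-\frac{2}{3}) (k+\frac{5}{2}) / [(k+\frac{25}{6}) (k+1)] - rational; roots negated = parameters, x = -1, C = \frac{2}{3}.
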